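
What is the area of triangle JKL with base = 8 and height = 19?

Area = (1/2) * base * height
Area = (1/2) * 8 * 19
Area = 76

76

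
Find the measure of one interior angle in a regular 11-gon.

Each interior angle of a regular n-gon is (n - 2) * 180 / n.
For n = 11: (11 - 2) * 180 / 11 = 1620/11 = 1620/11 degrees.

1620/11 degrees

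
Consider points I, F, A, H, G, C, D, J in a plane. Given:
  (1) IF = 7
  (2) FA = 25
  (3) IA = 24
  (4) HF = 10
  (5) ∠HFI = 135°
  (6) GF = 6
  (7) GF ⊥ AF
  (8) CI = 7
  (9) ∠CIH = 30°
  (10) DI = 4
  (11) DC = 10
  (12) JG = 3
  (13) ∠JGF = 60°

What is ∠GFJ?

Step 1: By the law of cosines on triangle FGJ: FJ² = 6² + 3² − 2·6·3·cos(60°) = 27, so FJ = 3·√3.
Step 2: By the inverse law of cosines on triangle GFJ: cos(∠GFJ) = (6² + (3·√3)² − 3²) / (2·6·3·√3) = 54/62.35 = 0.866, so ∠GFJ = 30°.

Therefore, the measure of angle ∠GFJ = 30°.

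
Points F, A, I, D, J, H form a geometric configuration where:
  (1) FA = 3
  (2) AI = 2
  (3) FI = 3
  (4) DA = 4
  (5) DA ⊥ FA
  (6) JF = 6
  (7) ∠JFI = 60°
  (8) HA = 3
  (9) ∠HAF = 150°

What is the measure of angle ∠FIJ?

Step 1: By the law of cosines on triangle IFJ: IJ² = 3² + 6² − 2·3·6·cos(60°) = 27, so IJ = 3·√3.
Step 2: By the inverse law of cosines on triangle FIJ: cos(∠FIJ) = (3² + (3·√3)² − 6²) / (2·3·3·√3) = 0/31.18 = 0, so ∠FIJ = 90°.

Therefore, the measure of angle ∠FIJ = 90°.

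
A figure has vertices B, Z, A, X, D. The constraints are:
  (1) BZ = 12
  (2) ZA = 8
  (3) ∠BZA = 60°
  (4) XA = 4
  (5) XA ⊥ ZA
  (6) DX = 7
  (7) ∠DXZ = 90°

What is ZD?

Step 1: By the law of cosines on triangle ZAX: ZX² = 8² + 4² − 2·8·4·cos(90°) = 80, so ZX = 4·√5.
Step 2: By the law of cosines on triangle ZXD: ZD² = (4·√5)² + 7² − 2·4·√5·7·cos(90°) = 129, so ZD = √129.

Therefore, the length of ZD = √129.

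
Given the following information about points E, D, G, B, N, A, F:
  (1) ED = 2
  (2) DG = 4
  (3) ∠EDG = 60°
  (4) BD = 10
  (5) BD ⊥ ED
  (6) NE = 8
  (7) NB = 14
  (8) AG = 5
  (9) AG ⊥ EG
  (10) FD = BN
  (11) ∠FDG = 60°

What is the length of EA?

Step 1: By the law of cosines on triangle EDG: EG² = 2² + 4² − 2·2·4·cos(60°) = 12, so EG = 2·√3.
Step 2: By the law of cosines on triangle EGA: EA² = (2·√3)² + 5² − 2·2·√3·5·cos(90°) = 37, so EA = √37.

Therefore, the length of EA = √37.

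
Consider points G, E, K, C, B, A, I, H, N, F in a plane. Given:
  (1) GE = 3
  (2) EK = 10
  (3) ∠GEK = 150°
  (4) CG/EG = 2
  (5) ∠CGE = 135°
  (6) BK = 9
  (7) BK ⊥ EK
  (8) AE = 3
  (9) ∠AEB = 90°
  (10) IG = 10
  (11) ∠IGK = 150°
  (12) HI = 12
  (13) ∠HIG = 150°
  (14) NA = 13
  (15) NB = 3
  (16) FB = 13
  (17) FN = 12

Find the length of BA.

Step 1: By the law of cosines on triangle BKE: BE² = 9² + 10² − 2·9·10·cos(90°) = 181, so BE = √181.
Step 2: By the law of cosines on triangle BEA: BA² = √181² + 3² − 2·√181·3·cos(90°) = 190, so BA = √190.

Therefore, the length of BA = √190.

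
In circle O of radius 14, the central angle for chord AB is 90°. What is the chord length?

Chord length = 2r sin(θ/2)
= 2 × 14 × sin(90°/2)
= 2 × 14 × sin(45°)
= 14*sqrt(2)

14*sqrt(2)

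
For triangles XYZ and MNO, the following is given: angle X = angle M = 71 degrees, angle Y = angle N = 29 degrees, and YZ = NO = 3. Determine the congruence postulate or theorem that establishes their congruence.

The given information provides:
angle X = angle M = 71 degrees, angle Y = angle N = 29 degrees, and YZ = NO = 3
This matches the AAS congruence theorem.
Two pairs of corresponding angles and a non-included side are equal (Angle-Angle-Side).

AAS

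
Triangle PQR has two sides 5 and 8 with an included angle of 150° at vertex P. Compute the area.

Area = (1/2)(5)(8) sin(150°) = (1/2)(5)(8)(1/2) = 10

10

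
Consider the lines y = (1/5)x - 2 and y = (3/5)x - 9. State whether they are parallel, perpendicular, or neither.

Slope of line 1: m1 = 1/5
Slope of line 2: m2 = 3/5
For parallel lines we need equal slopes: 1/5 != 3/5.
For perpendicular lines we need m1*m2 = -1: (1/5)(3/5) = 3/25 != -1.
Since neither condition holds, the lines are neither parallel nor perpendicular.

Neither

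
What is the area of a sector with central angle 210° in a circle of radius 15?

The full circle has area πr² = π(15)² = 225*pi.
The sector covers 210° out of 360°, a fraction of 7/12.
Sector area = 225*pi × 7/12 = 525*pi/4.

525*pi/4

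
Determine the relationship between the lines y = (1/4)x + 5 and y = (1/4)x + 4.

Slope of line 1: m1 = 1/4
Slope of line 2: m2 = 1/4
Two lines are parallel if and only if they have equal slopes (or both are vertical).
Here m1 = m2 = 1/4, confirming the lines are parallel.

Parallel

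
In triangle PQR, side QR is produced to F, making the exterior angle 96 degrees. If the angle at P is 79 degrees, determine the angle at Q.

angle Q = 96 - 79 = 17 degrees (exterior angle theorem).

17 degrees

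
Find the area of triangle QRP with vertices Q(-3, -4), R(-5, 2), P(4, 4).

The Shoelace formula computes the area from vertex coordinates by summing cross products.
For vertices (-3,-4), (-5,2), (4,4):
Signed sum = -3*2 - -5*-4 + -5*4 - 4*2 + 4*-4 - -3*4
= -26 + -28 + -4 = -58
Area = (1/2)|-58| = 29.

29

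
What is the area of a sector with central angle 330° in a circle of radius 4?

Sector area = π(4²)(11/12) = 44*pi/3

44*pi/3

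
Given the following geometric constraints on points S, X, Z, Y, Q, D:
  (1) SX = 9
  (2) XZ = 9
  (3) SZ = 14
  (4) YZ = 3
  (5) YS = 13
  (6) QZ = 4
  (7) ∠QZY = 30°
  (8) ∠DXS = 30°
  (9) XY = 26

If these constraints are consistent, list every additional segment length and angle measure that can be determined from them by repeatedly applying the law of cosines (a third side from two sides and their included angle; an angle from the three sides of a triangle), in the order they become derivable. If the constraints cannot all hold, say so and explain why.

These constraints are not satisfiable: by the triangle inequality in triangle SXY, (1) SX = 9 and (5) YS = 13 force XY ≤ 9 + 13 = 22, but (9) says XY = 26. No planar figure meets all of them, so nothing further can be derived.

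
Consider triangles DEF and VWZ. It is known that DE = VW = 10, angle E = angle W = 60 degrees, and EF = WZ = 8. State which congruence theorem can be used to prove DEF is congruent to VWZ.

Consider the given information: DE = VW = 10, angle E = angle W = 60 degrees, and EF = WZ = 8
This is not SSS or AAS: SSS requires all three pairs of sides, but we don't have that. AAS requires two angles and a non-included side.
The correct criterion is SAS. Two pairs of corresponding sides and the included angle are equal (Side-Angle-Side).

SAS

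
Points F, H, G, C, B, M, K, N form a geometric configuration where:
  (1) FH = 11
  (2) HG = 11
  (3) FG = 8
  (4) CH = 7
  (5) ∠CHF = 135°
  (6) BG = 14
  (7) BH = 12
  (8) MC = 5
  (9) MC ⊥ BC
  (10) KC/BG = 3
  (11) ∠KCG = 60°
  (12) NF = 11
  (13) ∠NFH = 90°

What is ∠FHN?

Step 1: By the law of cosines on triangle HFN: HN² = 11² + 11² − 2·11·11·cos(90°) = 242, so HN = 11·√2.
Step 2: By the inverse law of cosines on triangle FHN: cos(∠FHN) = (11² + (11·√2)² − 11²) / (2·11·11·√2) = 242/342.24 = 0.7071, so ∠FHN = 45°.

Therefore, the measure of angle ∠FHN = 45°.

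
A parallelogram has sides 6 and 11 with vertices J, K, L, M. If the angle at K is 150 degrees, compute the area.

Area = 6 * 11 * sin(150°) = 66 * 1/2 = 33

33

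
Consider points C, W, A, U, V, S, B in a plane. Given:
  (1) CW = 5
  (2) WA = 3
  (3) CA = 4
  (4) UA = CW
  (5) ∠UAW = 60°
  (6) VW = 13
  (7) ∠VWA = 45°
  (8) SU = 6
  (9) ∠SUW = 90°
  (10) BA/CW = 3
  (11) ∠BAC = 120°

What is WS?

From the given relations: UA = CW = 5.
Step 1: By the law of cosines on triangle UAW: UW² = 5² + 3² − 2·5·3·cos(60°) = 19, so UW = √19.
Step 2: By the law of cosines on triangle WUS: WS² = √19² + 6² − 2·√19·6·cos(90°) = 55, so WS = √55.

Therefore, the length of WS = √55.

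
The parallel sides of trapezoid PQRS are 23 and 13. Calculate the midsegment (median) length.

The midsegment of a trapezoid = (base1 + base2) / 2
midsegment = (23 + 13) / 2
midsegment = 36 / 2
midsegment = 18

18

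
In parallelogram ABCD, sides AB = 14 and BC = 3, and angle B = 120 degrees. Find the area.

The area of a parallelogram equals the product of two adjacent sides times the sine of the included angle.
This is because the height equals 3 * sin(120°) = 3*sqrt(3)/2.
Area = 14 * 3*sqrt(3)/2 = 21*sqrt(3)

21*sqrt(3)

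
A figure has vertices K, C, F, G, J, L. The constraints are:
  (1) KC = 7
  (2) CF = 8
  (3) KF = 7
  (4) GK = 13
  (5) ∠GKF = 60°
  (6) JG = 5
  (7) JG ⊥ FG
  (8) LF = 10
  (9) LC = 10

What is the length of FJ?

Step 1: By the law of cosines on triangle FKG: FG² = 7² + 13² − 2·7·13·cos(60°) = 127, so FG = √127.
Step 2: By the law of cosines on triangle FGJ: FJ² = √127² + 5² − 2·√127·5·cos(90°) = 152, so FJ = 2·√38.

Therefore, the length of FJ = 2·√38.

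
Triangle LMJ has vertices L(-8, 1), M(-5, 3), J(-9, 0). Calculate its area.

The Shoelace formula computes the area from vertex coordinates by summing cross products.
For vertices (-8,1), (-5,3), (-9,0):
Signed sum = -8*3 - -5*1 + -5*0 - -9*3 + -9*1 - -8*0
= -19 + 27 + -9 = -1
Area = (1/2)|-1| = 1/2.

1/2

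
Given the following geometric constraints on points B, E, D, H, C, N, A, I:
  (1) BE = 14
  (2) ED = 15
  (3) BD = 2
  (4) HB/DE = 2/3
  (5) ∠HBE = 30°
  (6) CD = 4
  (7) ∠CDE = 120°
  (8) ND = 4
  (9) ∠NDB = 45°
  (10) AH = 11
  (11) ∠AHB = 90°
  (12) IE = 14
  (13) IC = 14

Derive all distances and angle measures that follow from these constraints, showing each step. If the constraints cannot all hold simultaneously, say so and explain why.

The constraints are consistent.

From the given relations:
  HB = 2/3·DE = 2/3·15 = 10

Step 1: From BD = 2, DN = 4, and ∠BDN = 45°, by the law of cosines:
  BN² = BD² + DN² - 2·BD·DN·cos(45°) = 4 + 16 - 11.31 = 8.686
  BN ≈ 2.95

Step 2: From BH = 10, HA = 11, and ∠BHA = 90°, by the law of cosines:
  BA² = BH² + HA² - 2·BH·HA·cos(90°) = 100 + 121 - 0 = 221
  BA ≈ 14.87

Step 3: From EB = 14, BH = 10, and ∠EBH = 30°, by the law of cosines:
  EH² = EB² + BH² - 2·EB·BH·cos(30°) = 196 + 100 - 242.5 = 53.51
  EH ≈ 7.32

Step 4: From ED = 15, DC = 4, and ∠EDC = 120°, by the law of cosines:
  EC² = ED² + DC² - 2·ED·DC·cos(120°) = 225 + 16 + 60 = 301
  EC ≈ 17.35

Step 5: From BD = 2, BE = 14, DE = 15, by the inverse law of cosines:
  cos(∠DBE) = (BD² + BE² - DE²) / (2·BD·BE)
  ∠DBE = 116.51°

Step 6: From EB = 14, ED = 15, BD = 2, by the inverse law of cosines:
  cos(∠BED) = (EB² + ED² - BD²) / (2·EB·ED)
  ∠BED = 6.85°

Step 7: From DB = 2, DE = 15, BE = 14, by the inverse law of cosines:
  cos(∠BDE) = (DB² + DE² - BE²) / (2·DB·DE)
  ∠BDE = 56.63°

Step 8: From BA = 14.87, BH = 10, AH = 11, by the inverse law of cosines:
  cos(∠ABH) = (BA² + BH² - AH²) / (2·BA·BH)
  ∠ABH = 47.73°

Step 9: From BD = 2, BN = 2.95, DN = 4, by the inverse law of cosines:
  cos(∠DBN) = (BD² + BN² - DN²) / (2·BD·BN)
  ∠DBN = 106.32°

Step 10: From EB = 14, EH = 7.32, BH = 10, by the inverse law of cosines:
  cos(∠BEH) = (EB² + EH² - BH²) / (2·EB·EH)
  ∠BEH = 43.12°

Step 11: From EC = 17.35, ED = 15, CD = 4, by the inverse law of cosines:
  cos(∠CED) = (EC² + ED² - CD²) / (2·EC·ED)
  ∠CED = 11.52°

Step 12: From EC = 17.35, EI = 14, CI = 14, by the inverse law of cosines:
  cos(∠CEI) = (EC² + EI² - CI²) / (2·EC·EI)
  ∠CEI = 51.71°

Step 13: From HB = 10, HE = 7.32, BE = 14, by the inverse law of cosines:
  cos(∠BHE) = (HB² + HE² - BE²) / (2·HB·HE)
  ∠BHE = 106.88°

Step 14: From CD = 4, CE = 17.35, DE = 15, by the inverse law of cosines:
  cos(∠DCE) = (CD² + CE² - DE²) / (2·CD·CE)
  ∠DCE = 48.48°

Step 15: From CE = 17.35, CI = 14, EI = 14, by the inverse law of cosines:
  cos(∠ECI) = (CE² + CI² - EI²) / (2·CE·CI)
  ∠ECI = 51.71°

Step 16: From NB = 2.95, ND = 4, BD = 2, by the inverse law of cosines:
  cos(∠BND) = (NB² + ND² - BD²) / (2·NB·ND)
  ∠BND = 28.68°

Step 17: From AB = 14.87, AH = 11, BH = 10, by the inverse law of cosines:
  cos(∠BAH) = (AB² + AH² - BH²) / (2·AB·AH)
  ∠BAH = 42.27°

Step 18: From IC = 14, IE = 14, CE = 17.35, by the inverse law of cosines:
  cos(∠CIE) = (IC² + IE² - CE²) / (2·IC·IE)
  ∠CIE = 76.58°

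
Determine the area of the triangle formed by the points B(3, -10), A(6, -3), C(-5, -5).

Shoelace: Area = (1/2)|3(-3--5) + 6(-5--10) + -5(-10--3)| = (1/2)(71) = 71/2

71/2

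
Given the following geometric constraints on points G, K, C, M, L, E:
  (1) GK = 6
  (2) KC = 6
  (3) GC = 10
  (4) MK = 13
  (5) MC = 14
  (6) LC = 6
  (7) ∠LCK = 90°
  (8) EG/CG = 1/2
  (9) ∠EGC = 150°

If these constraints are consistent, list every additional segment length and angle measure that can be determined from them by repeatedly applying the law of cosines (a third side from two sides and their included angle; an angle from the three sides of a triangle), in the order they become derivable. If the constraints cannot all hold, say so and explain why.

The constraints are consistent. Derivable facts, in order:
After 1 step:
- CE ≈ 14.55
- KL = 6·√2
- ∠CGK = 33.56°
- ∠CKG = 112.89°
- ∠CKM = 86.69°
- ∠CMK = 25.33°
- ∠GCK = 33.56°
- ∠KCM = 67.98°
After 2 steps:
- ∠CEG = 20.1°
- ∠CKL = 45°
- ∠CLK = 45°
- ∠ECG = 9.9°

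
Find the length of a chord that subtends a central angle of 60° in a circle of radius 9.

Chord length = 2r sin(θ/2)
= 2 × 9 × sin(60°/2)
= 2 × 9 × sin(30°)
= 9

9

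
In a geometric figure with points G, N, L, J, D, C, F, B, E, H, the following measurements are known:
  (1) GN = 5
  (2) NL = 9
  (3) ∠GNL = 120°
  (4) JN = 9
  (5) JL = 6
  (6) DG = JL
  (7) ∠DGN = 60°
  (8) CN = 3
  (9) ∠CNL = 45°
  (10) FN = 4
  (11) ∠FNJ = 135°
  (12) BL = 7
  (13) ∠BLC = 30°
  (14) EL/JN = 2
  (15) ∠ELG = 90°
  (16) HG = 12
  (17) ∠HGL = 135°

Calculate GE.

From the given relations: EL = 2·JN = 2·9 = 18.
Step 1: By the law of cosines on triangle LNG: LG² = 9² + 5² − 2·9·5·cos(120°) = 151, so LG = √151.
Step 2: By the law of cosines on triangle GLE: GE² = √151² + 18² − 2·√151·18·cos(90°) = 475, so GE = 5·√19.

Therefore, the length of GE = 5·√19.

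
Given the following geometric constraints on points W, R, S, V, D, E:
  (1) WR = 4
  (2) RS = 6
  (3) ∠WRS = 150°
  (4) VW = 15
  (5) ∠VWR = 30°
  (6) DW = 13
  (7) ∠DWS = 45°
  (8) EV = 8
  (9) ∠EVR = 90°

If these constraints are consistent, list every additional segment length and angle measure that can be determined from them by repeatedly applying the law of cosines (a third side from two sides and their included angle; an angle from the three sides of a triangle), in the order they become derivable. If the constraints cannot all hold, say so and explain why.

The constraints are consistent. Derivable facts, in order:
After 1 step:
- RV ≈ 11.71
- WS ≈ 9.67
After 2 steps:
- RE ≈ 14.18
- SD ≈ 9.2
- ∠RSW = 11.93°
- ∠RVW = 9.84°
- ∠RWS = 18.07°
- ∠VRW = 140.16°
After 3 steps:
- ∠DSW = 87.01°
- ∠ERV = 34.34°
- ∠REV = 55.66°
- ∠SDW = 47.99°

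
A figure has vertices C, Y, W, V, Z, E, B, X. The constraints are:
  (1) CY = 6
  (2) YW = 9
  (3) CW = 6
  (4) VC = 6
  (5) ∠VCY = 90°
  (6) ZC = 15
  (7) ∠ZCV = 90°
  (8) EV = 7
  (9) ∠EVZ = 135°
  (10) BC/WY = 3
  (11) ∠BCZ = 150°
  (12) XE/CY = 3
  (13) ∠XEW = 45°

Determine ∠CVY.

Step 1: By the law of cosines on triangle VCY: VY² = 6² + 6² − 2·6·6·cos(90°) = 72, so VY = 6·√2.
Step 2: By the inverse law of cosines on triangle CVY: cos(∠CVY) = (6² + (6·√2)² − 6²) / (2·6·6·√2) = 72/101.82 = 0.7071, so ∠CVY = 45°.

Therefore, the measure of angle ∠CVY = 45°.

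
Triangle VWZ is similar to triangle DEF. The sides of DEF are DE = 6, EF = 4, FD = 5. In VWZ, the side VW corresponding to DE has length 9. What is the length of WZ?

k = 9/6 = 3/2. WZ = 3/2 * 4 = 6.

6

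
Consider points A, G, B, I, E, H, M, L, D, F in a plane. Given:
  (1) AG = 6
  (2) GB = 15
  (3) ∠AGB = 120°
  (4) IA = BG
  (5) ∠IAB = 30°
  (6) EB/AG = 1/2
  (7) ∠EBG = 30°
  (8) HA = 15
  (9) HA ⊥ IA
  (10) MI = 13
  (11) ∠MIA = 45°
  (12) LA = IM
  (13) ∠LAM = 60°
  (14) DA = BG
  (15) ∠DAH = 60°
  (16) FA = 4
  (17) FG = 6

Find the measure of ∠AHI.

From the given relations: IA = BG = 15.
Step 1: By the law of cosines on triangle HAI: HI² = 15² + 15² − 2·15·15·cos(90°) = 450, so HI = 15·√2.
Step 2: By the inverse law of cosines on triangle AHI: cos(∠AHI) = (15² + (15·√2)² − 15²) / (2·15·15·√2) = 450/636.4 = 0.7071, so ∠AHI = 45°.

Therefore, the measure of angle ∠AHI = 45°.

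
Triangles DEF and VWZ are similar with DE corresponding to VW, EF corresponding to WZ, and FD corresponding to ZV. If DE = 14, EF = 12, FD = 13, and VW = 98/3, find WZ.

Similar triangles have proportional sides. Setting up the proportion:
VW / DE = WZ / EF
98/3 / 14 = WZ / 12
WZ = 12 * 98/3 / 14 = 28.

28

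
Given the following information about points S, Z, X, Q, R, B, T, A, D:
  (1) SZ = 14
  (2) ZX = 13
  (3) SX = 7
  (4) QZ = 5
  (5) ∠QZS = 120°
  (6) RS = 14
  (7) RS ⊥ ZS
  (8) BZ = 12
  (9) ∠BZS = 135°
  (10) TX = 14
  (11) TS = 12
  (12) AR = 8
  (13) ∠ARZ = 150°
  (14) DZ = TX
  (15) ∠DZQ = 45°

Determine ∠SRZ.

Step 1: By the law of cosines on triangle RSZ: RZ² = 14² + 14² − 2·14·14·cos(90°) = 392, so RZ = 14·√2.
Step 2: By the inverse law of cosines on triangle SRZ: cos(∠SRZ) = (14² + (14·√2)² − 14²) / (2·14·14·√2) = 392/554.37 = 0.7071, so ∠SRZ = 45°.

Therefore, the measure of angle ∠SRZ = 45°.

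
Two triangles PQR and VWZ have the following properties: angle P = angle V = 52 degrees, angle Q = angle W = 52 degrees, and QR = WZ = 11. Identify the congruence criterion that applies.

The given information matches AAS: Two pairs of corresponding angles and a non-included side are equal (Angle-Angle-Side).

AAS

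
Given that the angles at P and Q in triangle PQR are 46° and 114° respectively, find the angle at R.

By the triangle angle sum property, the three interior angles of any triangle add up to 180°.
We know angle P = 46° and angle Q = 114°, so their sum is 160°.
Therefore angle R = 180° - 160° = 20°.

20 degrees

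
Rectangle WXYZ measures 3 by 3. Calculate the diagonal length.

A rectangle's diagonal splits it into two right triangles, with the diagonal as the hypotenuse.
By the Pythagorean theorem, d^2 = 3^2 + 3^2 = 18.
Therefore d = sqrt(18) = 3*sqrt(2).

3*sqrt(2)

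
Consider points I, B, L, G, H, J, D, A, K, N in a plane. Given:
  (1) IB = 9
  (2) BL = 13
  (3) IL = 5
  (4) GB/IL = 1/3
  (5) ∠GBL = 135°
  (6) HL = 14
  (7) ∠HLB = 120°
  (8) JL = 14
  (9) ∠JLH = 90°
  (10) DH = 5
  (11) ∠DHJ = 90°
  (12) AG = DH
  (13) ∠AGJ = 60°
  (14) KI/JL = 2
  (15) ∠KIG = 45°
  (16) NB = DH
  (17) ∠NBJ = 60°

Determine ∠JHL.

Step 1: By the law of cosines on triangle HLJ: HJ² = 14² + 14² − 2·14·14·cos(90°) = 392, so HJ = 14·√2.
Step 2: By the inverse law of cosines on triangle JHL: cos(∠JHL) = ((14·√2)² + 14² − 14²) / (2·14·√2·14) = 392/554.37 = 0.7071, so ∠JHL = 45°.

Therefore, the measure of angle ∠JHL = 45°.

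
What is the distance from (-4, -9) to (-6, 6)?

d = sqrt((-6 - -4)^2 + (6 - -9)^2)
d = sqrt(-2^2 + 15^2)
d = sqrt(4 + 225)
d = sqrt(229)

sqrt(229)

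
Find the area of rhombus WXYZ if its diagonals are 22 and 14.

Area = (22 * 14) / 2 = 308 / 2 = 154

154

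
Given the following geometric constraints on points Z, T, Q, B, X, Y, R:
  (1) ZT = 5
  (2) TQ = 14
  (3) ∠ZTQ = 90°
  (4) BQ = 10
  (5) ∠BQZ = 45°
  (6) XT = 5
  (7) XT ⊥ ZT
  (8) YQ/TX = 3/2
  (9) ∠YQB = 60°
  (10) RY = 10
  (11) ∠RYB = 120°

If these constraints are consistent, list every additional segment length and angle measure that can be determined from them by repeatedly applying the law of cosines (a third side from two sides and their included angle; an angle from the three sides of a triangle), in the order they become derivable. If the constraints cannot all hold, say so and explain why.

The constraints are consistent. Derivable facts, in order:
After 1 step:
- BY = 5/2·√13
- ZQ ≈ 14.87
- ZX = 5·√2
After 2 steps:
- BR ≈ 16.47
- ZB ≈ 10.52
- ∠BYQ = 73.9°
- ∠QBY = 46.1°
- ∠QZT = 70.35°
- ∠TQZ = 19.65°
- ∠TXZ = 45°
- ∠TZX = 45°
After 3 steps:
- ∠BRY = 28.28°
- ∠BZQ = 42.21°
- ∠QBZ = 92.79°
- ∠RBY = 31.72°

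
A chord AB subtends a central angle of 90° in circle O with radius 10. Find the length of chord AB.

Drop a perpendicular from the center to the chord, bisecting both the chord and the central angle.
Each half-chord = r sin(θ/2) = 10 sin(45°).
The full chord = 2 × 10 × sin(45°) = 10*sqrt(2).

10*sqrt(2)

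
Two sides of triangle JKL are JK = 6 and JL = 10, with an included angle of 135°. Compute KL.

Law of cosines: KL^2 = 6^2 + 10^2 - 2(6)(10)cos(135°) = 60*sqrt(2) + 136, so KL = 2*sqrt(15*sqrt(2) + 34).

2*sqrt(15*sqrt(2) + 34)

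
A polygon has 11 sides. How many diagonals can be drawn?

Total line segments between 11 vertices = C(11,2) = 55.
Subtract the 11 sides: 55 - 11 = 44 diagonals.

44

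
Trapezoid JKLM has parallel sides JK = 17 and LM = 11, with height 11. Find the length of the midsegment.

midsegment = (17 + 11) / 2 = 28 / 2 = 14

14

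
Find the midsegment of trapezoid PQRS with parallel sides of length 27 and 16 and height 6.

The midsegment (median) of a trapezoid connects the midpoints of the non-parallel sides.
Its length is the average of the two bases: (27 + 16) / 2 = 43/2.

43/2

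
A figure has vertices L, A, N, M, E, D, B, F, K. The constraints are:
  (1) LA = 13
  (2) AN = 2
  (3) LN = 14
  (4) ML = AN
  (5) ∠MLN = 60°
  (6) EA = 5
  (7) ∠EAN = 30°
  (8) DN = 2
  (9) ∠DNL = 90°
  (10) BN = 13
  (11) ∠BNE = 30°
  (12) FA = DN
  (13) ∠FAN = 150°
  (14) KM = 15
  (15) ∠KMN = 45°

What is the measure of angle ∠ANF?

From the given relations: FA = DN = 2.
Step 1: By the law of cosines on triangle NAF: NF² = 2² + 2² − 2·2·2·cos(150°) = 14.93, so NF ≈ 3.86.
Step 2: By the inverse law of cosines on triangle ANF: cos(∠ANF) = (2² + 3.86² − 2²) / (2·2·3.86) = 14.93/15.45 = 0.9659, so ∠ANF = 15°.

Therefore, the measure of angle ∠ANF = 15°.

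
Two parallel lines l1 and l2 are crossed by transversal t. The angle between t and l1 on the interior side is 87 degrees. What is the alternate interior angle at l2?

Alternate interior angles formed by parallel lines and a transversal are equal.
The given angle is 87 degrees.
The alternate interior angle = 87 degrees.

87 degrees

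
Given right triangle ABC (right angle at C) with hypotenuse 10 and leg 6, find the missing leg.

Rearranging the Pythagorean theorem to solve for the unknown leg:
leg^2 = hypotenuse^2 - known_leg^2 = 100 - 36 = 64
leg = sqrt(64) = 8.

8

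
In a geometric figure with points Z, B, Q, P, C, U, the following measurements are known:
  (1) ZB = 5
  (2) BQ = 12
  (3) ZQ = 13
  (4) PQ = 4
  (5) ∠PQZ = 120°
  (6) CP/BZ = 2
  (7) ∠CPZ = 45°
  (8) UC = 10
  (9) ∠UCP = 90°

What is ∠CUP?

From the given relations: CP = 2·BZ = 2·5 = 10.
Step 1: By the law of cosines on triangle UCP: UP² = 10² + 10² − 2·10·10·cos(90°) = 200, so UP = 10·√2.
Step 2: By the inverse law of cosines on triangle CUP: cos(∠CUP) = (10² + (10·√2)² − 10²) / (2·10·10·√2) = 200/282.84 = 0.7071, so ∠CUP = 45°.

Therefore, the measure of angle ∠CUP = 45°.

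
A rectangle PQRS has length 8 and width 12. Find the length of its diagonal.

A rectangle's diagonal splits it into two right triangles, with the diagonal as the hypotenuse.
By the Pythagorean theorem, d^2 = 8^2 + 12^2 = 208.
Therefore d = sqrt(208) = 4*sqrt(13).

4*sqrt(13)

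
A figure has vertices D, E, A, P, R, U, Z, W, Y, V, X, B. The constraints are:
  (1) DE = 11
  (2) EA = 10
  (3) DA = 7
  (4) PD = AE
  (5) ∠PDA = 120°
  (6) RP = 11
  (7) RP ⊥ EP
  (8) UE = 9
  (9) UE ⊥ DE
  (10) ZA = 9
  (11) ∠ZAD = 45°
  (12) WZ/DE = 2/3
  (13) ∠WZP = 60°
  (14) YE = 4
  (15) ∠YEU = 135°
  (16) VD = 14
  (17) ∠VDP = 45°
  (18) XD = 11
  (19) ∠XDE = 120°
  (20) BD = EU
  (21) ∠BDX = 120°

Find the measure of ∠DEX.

Step 1: By the law of cosines on triangle EDX: EX² = 11² + 11² − 2·11·11·cos(120°) = 363, so EX = 11·√3.
Step 2: By the inverse law of cosines on triangle DEX: cos(∠DEX) = (11² + (11·√3)² − 11²) / (2·11·11·√3) = 363/419.16 = 0.866, so ∠DEX = 30°.

Therefore, the measure of angle ∠DEX = 30°.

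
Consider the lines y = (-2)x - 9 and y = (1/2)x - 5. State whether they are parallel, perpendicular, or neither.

Slope of line 1: m1 = -2
Slope of line 2: m2 = 1/2
Two lines are perpendicular when the product of their slopes is -1 (negative reciprocals).
m1 * m2 = (-2) * (1/2) = -1, confirming perpendicularity.

Perpendicular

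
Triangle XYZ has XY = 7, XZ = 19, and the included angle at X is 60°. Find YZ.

When two sides and the included angle are known, the law of cosines gives the third side.
c^2 = a^2 + b^2 - 2ab cos(C) generalizes the Pythagorean theorem to non-right triangles.
Here: YZ^2 = 49 + 361 - 266*(1/2) = 277
YZ = sqrt(277)

sqrt(277)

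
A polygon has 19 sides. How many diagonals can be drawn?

The number of diagonals in an n-gon is n(n - 3)/2.
For n = 19: 19(19 - 3)/2 = 19 × 16 / 2 = 152.

152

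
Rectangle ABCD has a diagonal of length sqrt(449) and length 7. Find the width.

Using the Pythagorean theorem: d^2 = a^2 + b^2
b^2 = d^2 - a^2
b^2 = 449 - 49
b^2 = 400
b = sqrt(400) = 20

20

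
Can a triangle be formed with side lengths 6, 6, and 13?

The longest side is 13. The other two sides sum to 6 + 6 = 12.
Since 12 ≤ 13, the two shorter sides cannot reach around to close the triangle.

No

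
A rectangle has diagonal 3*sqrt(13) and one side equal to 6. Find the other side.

b = sqrt(d^2 - a^2) = sqrt(117 - 36) = sqrt(81) = 9

9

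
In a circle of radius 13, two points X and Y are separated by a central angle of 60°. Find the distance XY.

Chord = 2(13) sin(30°) = 13

13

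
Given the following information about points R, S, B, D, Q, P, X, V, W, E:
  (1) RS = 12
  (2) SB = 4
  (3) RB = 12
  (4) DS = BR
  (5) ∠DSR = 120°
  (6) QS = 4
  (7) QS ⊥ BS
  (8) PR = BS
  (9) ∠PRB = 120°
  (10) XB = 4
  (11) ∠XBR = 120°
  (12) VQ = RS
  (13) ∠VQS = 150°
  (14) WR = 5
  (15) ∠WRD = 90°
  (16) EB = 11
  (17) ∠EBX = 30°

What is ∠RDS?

From the given relations: DS = BR = 12.
Step 1: By the law of cosines on triangle DSR: DR² = 12² + 12² − 2·12·12·cos(120°) = 432, so DR = 12·√3.
Step 2: By the inverse law of cosines on triangle RDS: cos(∠RDS) = ((12·√3)² + 12² − 12²) / (2·12·√3·12) = 432/498.83 = 0.866, so ∠RDS = 30°.

Therefore, the measure of angle ∠RDS = 30°.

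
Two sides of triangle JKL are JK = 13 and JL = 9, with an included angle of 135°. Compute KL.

By the law of cosines: KL^2 = JK^2 + JL^2 - 2*JK*JL*cos(J)
KL^2 = 13^2 + 9^2 - 2*13*9*cos(135°)
KL^2 = 169 + 81 - 234*(-sqrt(2)/2)
KL^2 = 117*sqrt(2) + 250
KL = sqrt(117*sqrt(2) + 250)

sqrt(117*sqrt(2) + 250)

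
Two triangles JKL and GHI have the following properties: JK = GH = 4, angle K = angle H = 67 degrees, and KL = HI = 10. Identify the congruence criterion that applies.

The given information matches SAS: Two pairs of corresponding sides and the included angle are equal (Side-Angle-Side).

SAS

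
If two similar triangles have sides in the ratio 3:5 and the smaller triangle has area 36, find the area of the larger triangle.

The ratio of areas of similar triangles = (side ratio)^2.
Side ratio = 3:5, so area ratio = 9:25.
Area of the larger triangle / Area of the smaller triangle = 25/9
Area of the larger triangle = 36 * 25/9 = 100

100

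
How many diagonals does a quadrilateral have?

Each of the 4 vertices connects to 1 non-adjacent vertices via diagonals.
Total connections = 4 × 1 = 4, but each diagonal is counted twice.
Number of diagonals = 4 / 2 = 2.

2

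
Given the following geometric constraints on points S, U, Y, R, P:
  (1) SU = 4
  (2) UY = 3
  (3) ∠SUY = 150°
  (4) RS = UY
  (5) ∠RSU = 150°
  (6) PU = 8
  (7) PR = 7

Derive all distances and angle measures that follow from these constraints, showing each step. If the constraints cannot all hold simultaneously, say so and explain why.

The constraints are consistent.

From the given relations:
  RS = UY = 3

Step 1: From SU = 4, UY = 3, and ∠SUY = 150°, by the law of cosines:
  SY² = SU² + UY² - 2·SU·UY·cos(150°) = 16 + 9 + 20.78 = 45.78
  SY ≈ 6.77

Step 2: From US = 4, SR = 3, and ∠USR = 150°, by the law of cosines:
  UR² = US² + SR² - 2·US·SR·cos(150°) = 16 + 9 + 20.78 = 45.78
  UR ≈ 6.77

Step 3: From SU = 4, SY = 6.77, UY = 3, by the inverse law of cosines:
  cos(∠USY) = (SU² + SY² - UY²) / (2·SU·SY)
  ∠USY = 12.81°

Step 4: From UP = 8, UR = 6.77, PR = 7, by the inverse law of cosines:
  cos(∠PUR) = (UP² + UR² - PR²) / (2·UP·UR)
  ∠PUR = 55.84°

Step 5: From UR = 6.77, US = 4, RS = 3, by the inverse law of cosines:
  cos(∠RUS) = (UR² + US² - RS²) / (2·UR·US)
  ∠RUS = 12.81°

Step 6: From YS = 6.77, YU = 3, SU = 4, by the inverse law of cosines:
  cos(∠SYU) = (YS² + YU² - SU²) / (2·YS·YU)
  ∠SYU = 17.19°

Step 7: From RP = 7, RU = 6.77, PU = 8, by the inverse law of cosines:
  cos(∠PRU) = (RP² + RU² - PU²) / (2·RP·RU)
  ∠PRU = 71.04°

Step 8: From RS = 3, RU = 6.77, SU = 4, by the inverse law of cosines:
  cos(∠SRU) = (RS² + RU² - SU²) / (2·RS·RU)
  ∠SRU = 17.19°

Step 9: From PR = 7, PU = 8, RU = 6.77, by the inverse law of cosines:
  cos(∠RPU) = (PR² + PU² - RU²) / (2·PR·PU)
  ∠RPU = 53.12°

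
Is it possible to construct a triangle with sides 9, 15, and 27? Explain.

Check the triangle inequality: 9 + 15 = 24 ≤ 27.
Since the sum of two sides does not exceed the third, no triangle can be formed.

No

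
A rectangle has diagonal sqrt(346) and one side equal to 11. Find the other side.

The diagonal of a rectangle forms a right triangle with the two sides.
Rearranging the Pythagorean theorem: missing side = sqrt(d^2 - known^2).
= sqrt(346 - 121) = sqrt(225) = 15.

15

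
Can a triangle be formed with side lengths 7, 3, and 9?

Check all three triangle inequalities:
7 + 3 = 10 > 9 ✓
7 + 9 = 16 > 3 ✓
3 + 9 = 12 > 7 ✓
All conditions hold, so these sides form a valid triangle.

Yes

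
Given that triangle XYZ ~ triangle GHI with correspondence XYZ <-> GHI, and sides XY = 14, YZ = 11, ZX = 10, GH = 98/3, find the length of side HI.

Similar triangles have proportional sides. Setting up the proportion:
GH / XY = HI / YZ
98/3 / 14 = HI / 11
HI = 11 * 98/3 / 14 = 77/3.

77/3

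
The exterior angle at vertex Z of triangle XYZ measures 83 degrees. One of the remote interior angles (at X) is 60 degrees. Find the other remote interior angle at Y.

By the exterior angle theorem: exterior angle = sum of remote interior angles.
83 = 60 + angle Y
angle Y = 83 - 60 = 23 degrees

23 degrees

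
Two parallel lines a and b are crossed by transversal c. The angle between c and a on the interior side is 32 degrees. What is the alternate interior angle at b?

Alternate interior angles lie on opposite sides of the transversal, between the parallel lines.
By the alternate interior angle theorem, they are equal: 32 degrees.

32 degrees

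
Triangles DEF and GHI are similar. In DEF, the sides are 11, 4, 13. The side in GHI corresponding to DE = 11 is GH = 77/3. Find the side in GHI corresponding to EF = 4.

Since the triangles are similar, the ratio of corresponding sides is constant.
Scale factor k = GH / DE = 77/3 / 11 = 7/3
HI = k * EF = 7/3 * 4 = 28/3

28/3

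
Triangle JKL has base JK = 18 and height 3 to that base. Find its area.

Area = (1/2) * base * height
Area = (1/2) * 18 * 3
Area = 27

27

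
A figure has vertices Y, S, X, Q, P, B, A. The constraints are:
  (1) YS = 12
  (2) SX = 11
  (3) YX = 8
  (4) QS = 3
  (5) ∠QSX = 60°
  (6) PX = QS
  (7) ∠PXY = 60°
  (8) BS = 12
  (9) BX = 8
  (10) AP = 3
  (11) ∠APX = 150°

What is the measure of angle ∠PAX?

From the given relations: PX = QS = 3.
Step 1: By the law of cosines on triangle APX: AX² = 3² + 3² − 2·3·3·cos(150°) = 33.59, so AX ≈ 5.8.
Step 2: By the inverse law of cosines on triangle PAX: cos(∠PAX) = (3² + 5.8² − 3²) / (2·3·5.8) = 33.59/34.77 = 0.9659, so ∠PAX = 15°.

Therefore, the measure of angle ∠PAX = 15°.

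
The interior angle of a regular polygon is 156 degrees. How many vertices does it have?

The exterior angle is the supplement of the interior angle: 180 - 156 = 24 degrees.
Since the exterior angles of any convex polygon sum to 360 degrees, the number of sides is 360 / 24 = 15.

15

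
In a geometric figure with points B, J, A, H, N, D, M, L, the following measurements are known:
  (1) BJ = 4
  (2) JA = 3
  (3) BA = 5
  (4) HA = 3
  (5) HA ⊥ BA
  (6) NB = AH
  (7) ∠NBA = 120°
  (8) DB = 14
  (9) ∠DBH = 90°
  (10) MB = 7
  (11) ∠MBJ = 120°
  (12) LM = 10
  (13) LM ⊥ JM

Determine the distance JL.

Step 1: By the law of cosines on triangle JBM: JM² = 4² + 7² − 2·4·7·cos(120°) = 93, so JM = √93.
Step 2: By the law of cosines on triangle JML: JL² = √93² + 10² − 2·√93·10·cos(90°) = 193, so JL = √193.

Therefore, the length of JL = √193.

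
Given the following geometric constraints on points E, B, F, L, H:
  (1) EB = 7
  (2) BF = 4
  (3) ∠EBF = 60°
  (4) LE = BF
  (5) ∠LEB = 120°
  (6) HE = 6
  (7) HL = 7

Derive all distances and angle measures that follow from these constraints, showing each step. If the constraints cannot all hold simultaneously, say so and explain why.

The constraints are consistent.

From the given relations:
  LE = BF = 4

Step 1: From EB = 7, BF = 4, and ∠EBF = 60°, by the law of cosines:
  EF² = EB² + BF² - 2·EB·BF·cos(60°) = 49 + 16 - 28 = 37
  EF = √37

Step 2: From BE = 7, EL = 4, and ∠BEL = 120°, by the law of cosines:
  BL² = BE² + EL² - 2·BE·EL·cos(120°) = 49 + 16 + 28 = 93
  BL = √93

Step 3: From EH = 6, EL = 4, HL = 7, by the inverse law of cosines:
  cos(∠HEL) = (EH² + EL² - HL²) / (2·EH·EL)
  ∠HEL = 86.42°

Step 4: From LE = 4, LH = 7, EH = 6, by the inverse law of cosines:
  cos(∠ELH) = (LE² + LH² - EH²) / (2·LE·LH)
  ∠ELH = 58.81°

Step 5: From HE = 6, HL = 7, EL = 4, by the inverse law of cosines:
  cos(∠EHL) = (HE² + HL² - EL²) / (2·HE·HL)
  ∠EHL = 34.77°

Step 6: From EB = 7, EF = √37, BF = 4, by the inverse law of cosines:
  cos(∠BEF) = (EB² + EF² - BF²) / (2·EB·EF)
  ∠BEF = 34.72°

Step 7: From BE = 7, BL = √93, EL = 4, by the inverse law of cosines:
  cos(∠EBL) = (BE² + BL² - EL²) / (2·BE·BL)
  ∠EBL = 21.05°

Step 8: From FB = 4, FE = √37, BE = 7, by the inverse law of cosines:
  cos(∠BFE) = (FB² + FE² - BE²) / (2·FB·FE)
  ∠BFE = 85.28°

Step 9: From LB = √93, LE = 4, BE = 7, by the inverse law of cosines:
  cos(∠BLE) = (LB² + LE² - BE²) / (2·LB·LE)
  ∠BLE = 38.95°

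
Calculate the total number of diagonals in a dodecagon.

The number of diagonals in an n-gon is n(n - 3)/2.
For n = 12: 12(12 - 3)/2 = 12 × 9 / 2 = 54.

54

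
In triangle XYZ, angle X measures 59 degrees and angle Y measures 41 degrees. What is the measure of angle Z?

Let angle Z = x. Then 59 + 41 + x = 180.
x = 180 - 100 = 80 degrees.

80 degrees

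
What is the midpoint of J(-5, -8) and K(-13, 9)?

The midpoint is the average of the coordinates:
x: (-5 + -13)/2 = -9
y: (-8 + 9)/2 = 1/2
Midpoint = (-9, 1/2)

(-9, 1/2)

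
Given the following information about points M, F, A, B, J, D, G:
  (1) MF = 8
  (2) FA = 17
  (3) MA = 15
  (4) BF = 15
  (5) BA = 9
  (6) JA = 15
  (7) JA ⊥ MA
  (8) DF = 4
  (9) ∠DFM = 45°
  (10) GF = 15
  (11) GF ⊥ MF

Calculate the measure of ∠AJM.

Step 1: By the law of cosines on triangle JAM: JM² = 15² + 15² − 2·15·15·cos(90°) = 450, so JM = 15·√2.
Step 2: By the inverse law of cosines on triangle AJM: cos(∠AJM) = (15² + (15·√2)² − 15²) / (2·15·15·√2) = 450/636.4 = 0.7071, so ∠AJM = 45°.

Therefore, the measure of angle ∠AJM = 45°.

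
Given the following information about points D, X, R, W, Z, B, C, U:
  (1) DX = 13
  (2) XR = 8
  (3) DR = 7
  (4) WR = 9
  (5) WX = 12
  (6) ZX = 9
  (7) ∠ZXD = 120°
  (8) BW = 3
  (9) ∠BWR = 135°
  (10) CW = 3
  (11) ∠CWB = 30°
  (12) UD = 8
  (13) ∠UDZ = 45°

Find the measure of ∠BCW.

Step 1: By the law of cosines on triangle CWB: CB² = 3² + 3² − 2·3·3·cos(30°) = 2.41, so CB ≈ 1.55.
Step 2: By the inverse law of cosines on triangle BCW: cos(∠BCW) = (1.55² + 3² − 3²) / (2·1.55·3) = 2.41/9.32 = 0.2588, so ∠BCW = 75°.

Therefore, the measure of angle ∠BCW = 75°.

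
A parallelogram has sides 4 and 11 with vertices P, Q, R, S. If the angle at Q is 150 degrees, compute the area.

The area of a parallelogram equals the product of two adjacent sides times the sine of the included angle.
This is because the height equals 11 * sin(150°) = 11/2.
Area = 4 * 11/2 = 22

22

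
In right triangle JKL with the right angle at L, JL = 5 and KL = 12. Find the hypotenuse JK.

By the Pythagorean theorem: JK^2 = JL^2 + KL^2
JK^2 = 5^2 + 12^2 = 25 + 144 = 169
JK = sqrt(169) = 13

13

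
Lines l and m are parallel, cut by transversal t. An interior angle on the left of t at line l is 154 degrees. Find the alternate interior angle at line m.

Alternate interior angles lie on opposite sides of the transversal, between the parallel lines.
By the alternate interior angle theorem, they are equal: 154 degrees.

154 degrees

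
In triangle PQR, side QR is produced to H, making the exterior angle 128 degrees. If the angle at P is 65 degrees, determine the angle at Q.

angle Q = 128 - 65 = 63 degrees (exterior angle theorem).

63 degrees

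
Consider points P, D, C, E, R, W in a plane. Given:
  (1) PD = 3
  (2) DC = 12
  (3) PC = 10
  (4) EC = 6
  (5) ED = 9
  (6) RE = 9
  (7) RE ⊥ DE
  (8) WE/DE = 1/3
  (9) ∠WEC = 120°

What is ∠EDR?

Step 1: By the law of cosines on triangle DER: DR² = 9² + 9² − 2·9·9·cos(90°) = 162, so DR = 9·√2.
Step 2: By the inverse law of cosines on triangle EDR: cos(∠EDR) = (9² + (9·√2)² − 9²) / (2·9·9·√2) = 162/229.1 = 0.7071, so ∠EDR = 45°.

Therefore, the measure of angle ∠EDR = 45°.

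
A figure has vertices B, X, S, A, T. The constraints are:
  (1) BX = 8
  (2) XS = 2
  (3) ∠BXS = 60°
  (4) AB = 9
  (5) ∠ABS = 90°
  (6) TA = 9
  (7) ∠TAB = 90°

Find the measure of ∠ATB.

Step 1: By the law of cosines on triangle TAB: TB² = 9² + 9² − 2·9·9·cos(90°) = 162, so TB = 9·√2.
Step 2: By the inverse law of cosines on triangle ATB: cos(∠ATB) = (9² + (9·√2)² − 9²) / (2·9·9·√2) = 162/229.1 = 0.7071, so ∠ATB = 45°.

Therefore, the measure of angle ∠ATB = 45°.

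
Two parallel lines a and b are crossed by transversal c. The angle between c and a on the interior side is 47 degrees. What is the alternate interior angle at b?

Alternate interior angles are equal: 47 degrees.

47 degrees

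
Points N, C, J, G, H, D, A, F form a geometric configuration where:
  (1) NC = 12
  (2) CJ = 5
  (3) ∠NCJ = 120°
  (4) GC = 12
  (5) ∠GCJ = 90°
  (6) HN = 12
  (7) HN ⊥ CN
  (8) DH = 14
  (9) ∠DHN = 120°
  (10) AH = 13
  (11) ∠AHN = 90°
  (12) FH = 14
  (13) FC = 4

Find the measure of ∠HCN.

Step 1: By the law of cosines on triangle CNH: CH² = 12² + 12² − 2·12·12·cos(90°) = 288, so CH = 12·√2.
Step 2: By the inverse law of cosines on triangle HCN: cos(∠HCN) = ((12·√2)² + 12² − 12²) / (2·12·√2·12) = 288/407.29 = 0.7071, so ∠HCN = 45°.

Therefore, the measure of angle ∠HCN = 45°.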